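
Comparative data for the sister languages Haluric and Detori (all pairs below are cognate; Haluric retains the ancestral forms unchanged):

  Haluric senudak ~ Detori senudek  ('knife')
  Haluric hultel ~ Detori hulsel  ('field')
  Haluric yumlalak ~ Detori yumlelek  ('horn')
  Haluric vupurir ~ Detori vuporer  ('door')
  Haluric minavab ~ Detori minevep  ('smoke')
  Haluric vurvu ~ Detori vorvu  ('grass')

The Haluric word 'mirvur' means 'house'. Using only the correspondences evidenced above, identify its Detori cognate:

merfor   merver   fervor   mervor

vupurir ~ vuporer — Haluric i corresponds to Detori e after a consonant, before r.
vupurir ~ vuporer, vurvu ~ vorvu — Haluric u corresponds to Detori o after a consonant, before r.
Applying these to Haluric 'mirvur':
  mirvur → mervur   (i→e after a consonant, before r)
  mervur → mervor   (u→o after a consonant, before r)
So the Detori cognate is 'mervor'.

mervor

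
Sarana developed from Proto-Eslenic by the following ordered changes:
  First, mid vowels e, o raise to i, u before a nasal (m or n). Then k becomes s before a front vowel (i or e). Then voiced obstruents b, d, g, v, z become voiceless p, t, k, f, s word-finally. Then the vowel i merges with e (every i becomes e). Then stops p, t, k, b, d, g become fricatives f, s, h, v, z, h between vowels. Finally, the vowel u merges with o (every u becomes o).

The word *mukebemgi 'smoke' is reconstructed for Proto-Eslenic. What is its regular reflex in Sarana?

Sarana: *mukebemgi > mukebimgi > musebimgi > musebemge > musevemge > mosevemge  (by pre-nasal raising, palatalisation, vowel merger, intervocalic lenition, vowel merger)

mosevemge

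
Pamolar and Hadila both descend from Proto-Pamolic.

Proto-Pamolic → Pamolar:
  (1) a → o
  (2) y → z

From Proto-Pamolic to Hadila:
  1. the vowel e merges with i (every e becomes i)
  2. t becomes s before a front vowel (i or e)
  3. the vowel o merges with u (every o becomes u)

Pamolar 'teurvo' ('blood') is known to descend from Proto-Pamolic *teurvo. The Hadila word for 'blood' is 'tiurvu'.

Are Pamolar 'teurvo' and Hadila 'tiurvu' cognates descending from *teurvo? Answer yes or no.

Derive the expected Hadila reflex of *teurvo:
Hadila: start from *teurvo.
  rule 1 (vowel merger): teurvo → tiurvo
  rule 2 (palatalisation): tiurvo → siurvo
  rule 3 (vowel merger): siurvo → siurvu
  ⇒ Hadila siurvu
The regular Hadila reflex would be 'siurvu', but the attested form is 'tiurvu'. The correspondence is irregular, so they are not cognates (the Hadila form has a different source).

no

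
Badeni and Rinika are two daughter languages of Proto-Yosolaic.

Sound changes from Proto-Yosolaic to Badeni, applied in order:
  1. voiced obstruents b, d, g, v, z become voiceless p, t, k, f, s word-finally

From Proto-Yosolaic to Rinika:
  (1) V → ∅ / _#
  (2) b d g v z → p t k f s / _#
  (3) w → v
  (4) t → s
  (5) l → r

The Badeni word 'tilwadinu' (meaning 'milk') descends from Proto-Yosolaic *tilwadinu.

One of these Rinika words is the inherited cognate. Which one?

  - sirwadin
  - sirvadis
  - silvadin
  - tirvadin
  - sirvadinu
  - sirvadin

sirvadin

Rinika: start from *tilwadinu.
  rule 1 (apocope): tilwadinu → tilwadin
  rule 2: no change — tilwadin
  rule 3 (unconditioned shift): tilwadin → tilvadin
  rule 4 (unconditioned shift): tilvadin → silvadin
  rule 5 (unconditioned shift): silvadin → sirvadin
  ⇒ Rinika sirvadin
Among the options, 'sirvadin' alone shows every Rinika change applied in order.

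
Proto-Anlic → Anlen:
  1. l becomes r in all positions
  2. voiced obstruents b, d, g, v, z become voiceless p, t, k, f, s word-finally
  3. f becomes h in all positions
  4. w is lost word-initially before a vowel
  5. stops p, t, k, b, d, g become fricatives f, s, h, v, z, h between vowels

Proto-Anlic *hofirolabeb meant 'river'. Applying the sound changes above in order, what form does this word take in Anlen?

hohiroravep

Anlen: *hofirolabeb > hofirorabeb > hofirorabep > hohirorabep > hohiroravep  (by unconditioned shift, final devoicing, unconditioned shift, intervocalic lenition)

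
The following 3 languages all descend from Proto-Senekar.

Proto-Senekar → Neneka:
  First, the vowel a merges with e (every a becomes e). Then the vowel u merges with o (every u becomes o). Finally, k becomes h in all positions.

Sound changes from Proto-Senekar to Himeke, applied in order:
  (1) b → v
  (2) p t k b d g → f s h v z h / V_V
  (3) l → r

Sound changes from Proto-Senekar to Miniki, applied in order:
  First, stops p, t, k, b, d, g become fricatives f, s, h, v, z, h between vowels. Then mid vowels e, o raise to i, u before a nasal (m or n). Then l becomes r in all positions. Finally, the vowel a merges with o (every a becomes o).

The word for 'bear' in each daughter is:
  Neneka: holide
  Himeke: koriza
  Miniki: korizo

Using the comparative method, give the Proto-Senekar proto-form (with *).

Position 3: Neneka has l, Himeke has r, Miniki has r. Neneka preserves l here (none of its changes turn any other segment into l), so the proto-segment is *l.
Position 5: Neneka has d, Himeke has z, Miniki has z. Neneka preserves d here (none of its changes turn any other segment into d), so the proto-segment is *d.
Position 1: Neneka has h, Himeke has k, Miniki has k. Himeke preserves k here (none of its changes turn any other segment into k), so the proto-segment is *k.
Continuing position by position gives *kolida; check it forward:
Neneka: start from *kolida.
  rule 1 (vowel merger): kolida → kolide
  rule 2: no change — kolide
  rule 3 (unconditioned shift): kolide → holide
  ⇒ Neneka holide
Himeke: *kolida
  kolida (rule 1 does not apply)
  kolida → koliza   [intervocalic lenition]
  koliza → koriza   [unconditioned shift]
  giving Himeke koriza.
Miniki: *kolida
  kolida → koliza   [intervocalic lenition]
  koliza (rule 2 does not apply)
  koliza → koriza   [unconditioned shift]
  koriza → korizo   [vowel merger]
  giving Miniki korizo.
Only *kolida yields all of Neneka holide, Himeke koriza, Miniki korizo.

*kolida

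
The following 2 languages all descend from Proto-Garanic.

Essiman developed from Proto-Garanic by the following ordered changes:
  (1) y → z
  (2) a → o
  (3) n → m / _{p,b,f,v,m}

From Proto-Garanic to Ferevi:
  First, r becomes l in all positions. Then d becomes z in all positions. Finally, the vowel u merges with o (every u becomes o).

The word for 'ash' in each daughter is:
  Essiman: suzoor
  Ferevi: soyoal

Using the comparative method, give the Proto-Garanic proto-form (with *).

*suyoar

Position 6: Essiman has r, Ferevi has l. Essiman preserves r here (none of its changes turn any other segment into r), so the proto-segment is *r.
Position 5: Essiman has o, Ferevi has a. Ferevi preserves a here (none of its changes turn any other segment into a), so the proto-segment is *a.
This points to *suyoar. Verify forward in each daughter:
Essiman: start from *suyoar.
  rule 1 (unconditioned shift): suyoar → suzoar
  rule 2 (vowel merger): suzoar → suzoor
  rule 3: no change — suzoor
  ⇒ Essiman suzoor
Ferevi: *suyoar
  suyoar → suyoal   [unconditioned shift]
  suyoal (rule 2 does not apply)
  suyoal → soyoal   [vowel merger]
  giving Ferevi soyoal.
Only *suyoar yields all of Essiman suzoor, Ferevi soyoal.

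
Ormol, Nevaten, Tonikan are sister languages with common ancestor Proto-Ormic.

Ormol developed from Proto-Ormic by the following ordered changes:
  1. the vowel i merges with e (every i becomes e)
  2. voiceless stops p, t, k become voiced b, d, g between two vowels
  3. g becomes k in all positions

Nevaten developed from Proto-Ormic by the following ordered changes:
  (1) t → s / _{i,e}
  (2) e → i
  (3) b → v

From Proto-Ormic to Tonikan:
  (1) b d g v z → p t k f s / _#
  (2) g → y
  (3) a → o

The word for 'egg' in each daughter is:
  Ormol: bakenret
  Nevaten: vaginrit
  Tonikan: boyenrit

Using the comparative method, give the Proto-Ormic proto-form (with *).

Position 1: Ormol has b, Nevaten has v, Tonikan has b. Tonikan preserves b here (none of its changes turn any other segment into b), so the proto-segment is *b.
Position 3: Ormol has k, Nevaten has g, Tonikan has y. Nevaten preserves g here (none of its changes turn any other segment into g), so the proto-segment is *g.
Continuing position by position gives *bagenrit; check it forward:
Ormol: *bagenrit
  bagenrit → bagenret   [vowel merger]
  bagenret (rule 2 does not apply)
  bagenret → bakenret   [unconditioned shift]
  giving Ormol bakenret.
Nevaten: start from *bagenrit.
  rule 1: no change — bagenrit
  rule 2 (vowel merger): bagenrit → baginrit
  rule 3 (unconditioned shift): baginrit → vaginrit
  ⇒ Nevaten vaginrit
Tonikan: *bagenrit > bayenrit > boyenrit  (by unconditioned shift, vowel merger)
*bagenrit is the unique common source.

*bagenrit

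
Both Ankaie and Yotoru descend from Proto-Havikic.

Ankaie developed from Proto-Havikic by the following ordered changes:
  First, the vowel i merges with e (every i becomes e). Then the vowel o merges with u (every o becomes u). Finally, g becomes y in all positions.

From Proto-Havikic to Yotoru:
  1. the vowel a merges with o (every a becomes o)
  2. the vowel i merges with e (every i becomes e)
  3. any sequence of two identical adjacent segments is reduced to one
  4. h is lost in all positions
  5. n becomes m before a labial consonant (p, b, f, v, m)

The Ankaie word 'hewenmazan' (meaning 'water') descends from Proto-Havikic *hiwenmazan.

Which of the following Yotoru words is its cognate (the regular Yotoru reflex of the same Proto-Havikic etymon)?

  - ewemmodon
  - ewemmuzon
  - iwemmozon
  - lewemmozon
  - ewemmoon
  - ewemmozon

ewemmozon

Yotoru: *hiwenmazan
  hiwenmazan → hiwenmozon   [vowel merger]
  hiwenmozon → hewenmozon   [vowel merger]
  hewenmozon (rule 3 does not apply)
  hewenmozon → ewenmozon   [h-loss]
  ewenmozon → ewemmozon   [nasal place assimilation]
  giving Yotoru ewemmozon.
The other candidates each miss or misapply at least one Yotoru change.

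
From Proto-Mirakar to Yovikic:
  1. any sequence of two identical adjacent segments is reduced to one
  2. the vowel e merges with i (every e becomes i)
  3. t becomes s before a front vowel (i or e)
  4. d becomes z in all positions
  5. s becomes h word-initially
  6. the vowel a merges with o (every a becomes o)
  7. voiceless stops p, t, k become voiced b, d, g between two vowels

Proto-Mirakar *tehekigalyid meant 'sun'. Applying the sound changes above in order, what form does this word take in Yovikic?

Yovikic: *tehekigalyid
  tehekigalyid (rule 1 does not apply)
  tehekigalyid → tihikigalyid   [vowel merger]
  tihikigalyid → sihikigalyid   [palatalisation]
  sihikigalyid → sihikigalyiz   [unconditioned shift]
  sihikigalyiz → hihikigalyiz   [debuccalisation]
  hihikigalyiz → hihikigolyiz   [vowel merger]
  hihikigolyiz → hihigigolyiz   [intervocalic voicing]
  giving Yovikic hihigigolyiz.

hihigigolyiz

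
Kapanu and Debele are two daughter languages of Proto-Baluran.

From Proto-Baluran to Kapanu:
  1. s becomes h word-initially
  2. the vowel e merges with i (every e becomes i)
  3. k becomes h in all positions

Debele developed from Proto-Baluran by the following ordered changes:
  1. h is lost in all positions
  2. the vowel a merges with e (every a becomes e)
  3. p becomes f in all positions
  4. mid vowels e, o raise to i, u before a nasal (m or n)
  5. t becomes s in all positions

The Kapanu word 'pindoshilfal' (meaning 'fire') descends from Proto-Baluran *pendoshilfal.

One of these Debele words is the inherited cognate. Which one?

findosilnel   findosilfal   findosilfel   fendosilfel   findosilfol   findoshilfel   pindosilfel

findosilfel

Debele: start from *pendoshilfal.
  rule 1 (h-loss): pendoshilfal → pendosilfal
  rule 2 (vowel merger): pendosilfal → pendosilfel
  rule 3 (unconditioned shift): pendosilfel → fendosilfel
  rule 4 (pre-nasal raising): fendosilfel → findosilfel
  rule 5: no change — findosilfel
  ⇒ Debele findosilfel
The other candidates each miss or misapply at least one Debele change.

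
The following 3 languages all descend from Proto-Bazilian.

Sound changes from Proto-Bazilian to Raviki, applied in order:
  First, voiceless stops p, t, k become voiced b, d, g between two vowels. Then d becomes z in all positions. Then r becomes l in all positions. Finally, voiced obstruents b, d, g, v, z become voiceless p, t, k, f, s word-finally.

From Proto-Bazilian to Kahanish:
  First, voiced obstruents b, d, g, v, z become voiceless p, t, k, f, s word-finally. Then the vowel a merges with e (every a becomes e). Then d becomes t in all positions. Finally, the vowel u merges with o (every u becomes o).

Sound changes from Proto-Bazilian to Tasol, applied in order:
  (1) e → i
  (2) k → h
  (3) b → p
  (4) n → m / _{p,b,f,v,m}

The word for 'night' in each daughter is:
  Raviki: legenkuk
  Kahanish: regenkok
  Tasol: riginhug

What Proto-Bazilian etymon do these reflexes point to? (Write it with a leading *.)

Position 2: Raviki has e, Kahanish has e, Tasol has i. Raviki preserves e here (none of its changes turn any other segment into e), so the proto-segment is *e.
Position 8: Raviki has k, Kahanish has k, Tasol has g. Tasol preserves g here (none of its changes turn any other segment into g), so the proto-segment is *g.
Position 4: Raviki has e, Kahanish has e, Tasol has i. Raviki preserves e here (none of its changes turn any other segment into e), so the proto-segment is *e.
Verify the candidate proto-form against each daughter:
Raviki: start from *regenkug.
  rule 1: no change — regenkug
  rule 2: no change — regenkug
  rule 3 (unconditioned shift): regenkug → legenkug
  rule 4 (final devoicing): legenkug → legenkuk
  ⇒ Raviki legenkuk
Kahanish: *regenkug
  regenkug → regenkuk   [final devoicing]
  regenkuk (rule 2 does not apply)
  regenkuk (rule 3 does not apply)
  regenkuk → regenkok   [vowel merger]
  giving Kahanish regenkok.
Tasol: start from *regenkug.
  rule 1 (vowel merger): regenkug → riginkug
  rule 2 (unconditioned shift): riginkug → riginhug
  rule 3: no change — riginhug
  rule 4: no change — riginhug
  ⇒ Tasol riginhug
No other proto-form is consistent with every reflex, so the reconstruction is *regenkug.

*regenkug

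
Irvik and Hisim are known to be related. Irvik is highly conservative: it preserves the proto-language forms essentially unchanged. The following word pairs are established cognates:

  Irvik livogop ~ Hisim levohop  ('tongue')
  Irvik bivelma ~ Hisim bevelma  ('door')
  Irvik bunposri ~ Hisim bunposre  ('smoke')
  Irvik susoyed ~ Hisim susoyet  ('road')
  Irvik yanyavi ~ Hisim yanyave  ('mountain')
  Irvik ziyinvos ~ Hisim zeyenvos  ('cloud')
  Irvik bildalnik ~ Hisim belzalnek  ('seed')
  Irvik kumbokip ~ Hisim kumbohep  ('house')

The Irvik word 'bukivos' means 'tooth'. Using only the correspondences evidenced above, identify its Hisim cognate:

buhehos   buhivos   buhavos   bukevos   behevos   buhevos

buhevos

kumbokip ~ kumbohep — Irvik k corresponds to Hisim h between vowels (before a front vowel).
livogop ~ levohop, bivelma ~ bevelma — Irvik i corresponds to Hisim e after a consonant, before a labial obstruent.
Applying these to Irvik 'bukivos':
  bukivos → buhivos   (k→h between vowels (before a front vowel))
  buhivos → buhevos   (i→e after a consonant, before a labial obstruent)
So the Hisim cognate is 'buhevos'.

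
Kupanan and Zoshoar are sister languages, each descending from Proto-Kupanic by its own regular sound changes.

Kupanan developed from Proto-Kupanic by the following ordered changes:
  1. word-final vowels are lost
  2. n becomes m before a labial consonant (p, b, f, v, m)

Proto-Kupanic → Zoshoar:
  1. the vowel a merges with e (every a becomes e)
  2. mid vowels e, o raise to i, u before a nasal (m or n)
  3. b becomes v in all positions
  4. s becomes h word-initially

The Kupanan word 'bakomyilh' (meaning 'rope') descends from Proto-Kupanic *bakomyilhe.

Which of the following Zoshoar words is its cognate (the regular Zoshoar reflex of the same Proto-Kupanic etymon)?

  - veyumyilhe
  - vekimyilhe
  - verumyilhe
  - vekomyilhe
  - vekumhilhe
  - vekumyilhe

Zoshoar: *bakomyilhe > bekomyilhe > bekumyilhe > vekumyilhe  (by vowel merger, pre-nasal raising, unconditioned shift)
Only 'vekumyilhe' matches the regular Zoshoar development of *bakomyilhe.

vekumyilhe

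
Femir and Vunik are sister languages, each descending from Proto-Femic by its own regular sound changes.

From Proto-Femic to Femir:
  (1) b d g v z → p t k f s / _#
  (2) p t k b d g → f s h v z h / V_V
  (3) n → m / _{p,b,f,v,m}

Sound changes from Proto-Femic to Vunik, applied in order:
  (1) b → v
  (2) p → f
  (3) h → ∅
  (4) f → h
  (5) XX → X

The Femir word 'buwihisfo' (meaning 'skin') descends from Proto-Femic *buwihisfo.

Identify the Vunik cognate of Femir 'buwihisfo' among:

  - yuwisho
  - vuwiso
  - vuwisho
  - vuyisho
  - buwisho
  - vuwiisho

vuwisho

Vunik: *buwihisfo > vuwihisfo > vuwiisfo > vuwiisho > vuwisho  (by unconditioned shift, h-loss, unconditioned shift, degemination)
Among the options, 'vuwisho' alone shows every Vunik change applied in order.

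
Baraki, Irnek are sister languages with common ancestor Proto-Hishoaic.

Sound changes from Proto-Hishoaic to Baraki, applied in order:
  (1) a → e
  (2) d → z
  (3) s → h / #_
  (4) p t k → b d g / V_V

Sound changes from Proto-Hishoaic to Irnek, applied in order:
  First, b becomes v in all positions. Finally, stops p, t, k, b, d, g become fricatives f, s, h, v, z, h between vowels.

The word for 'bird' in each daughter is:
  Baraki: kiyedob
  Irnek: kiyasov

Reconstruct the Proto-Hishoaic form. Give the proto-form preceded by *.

Position 5: Baraki has d, Irnek has s. In Baraki, d can only continue *t, so the proto-segment is *t.
Position 4: Baraki has e, Irnek has a. Irnek preserves a here (none of its changes turn any other segment into a), so the proto-segment is *a.
Position 7: Baraki has b, Irnek has v. Taking the neighbouring segments as reconstructed: Baraki b can only go back to *b; Irnek v could go back to *b or *v — the one source consistent with every daughter is *b.
This points to *kiyatob. Verify forward in each daughter:
Baraki: *kiyatob > kiyetob > kiyedob  (by vowel merger, intervocalic voicing)
Irnek: *kiyatob > kiyatov > kiyasov  (by unconditioned shift, intervocalic lenition)
Only *kiyatob yields all of Baraki kiyedob, Irnek kiyasov.

*kiyatob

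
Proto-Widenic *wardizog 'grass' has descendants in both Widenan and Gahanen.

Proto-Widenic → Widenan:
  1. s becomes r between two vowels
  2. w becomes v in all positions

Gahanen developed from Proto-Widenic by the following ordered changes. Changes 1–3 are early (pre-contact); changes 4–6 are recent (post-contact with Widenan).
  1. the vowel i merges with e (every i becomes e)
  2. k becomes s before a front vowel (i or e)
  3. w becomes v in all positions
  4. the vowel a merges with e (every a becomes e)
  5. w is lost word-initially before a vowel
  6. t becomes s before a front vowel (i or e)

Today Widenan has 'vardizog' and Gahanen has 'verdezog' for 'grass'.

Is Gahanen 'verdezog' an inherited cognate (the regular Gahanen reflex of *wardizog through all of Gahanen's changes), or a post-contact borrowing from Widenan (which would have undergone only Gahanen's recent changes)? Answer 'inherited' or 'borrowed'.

If inherited, *wardizog would pass through all of Gahanen's changes:
Gahanen: start from *wardizog.
  rule 1 (vowel merger): wardizog → wardezog
  rule 2: no change — wardezog
  rule 3 (unconditioned shift): wardezog → vardezog
  rule 4 (vowel merger): vardezog → verdezog
  rule 5: no change — verdezog
  rule 6: no change — verdezog
  ⇒ Gahanen verdezog
If borrowed from Widenan 'vardizog' after the early changes, it would undergo only the recent ones:
  rule 4 (vowel merger): vardizog → verdizog
  rule 5 (glide loss): no change (verdizog)
  rule 6 (palatalisation): no change (verdizog)
  ⇒ as a loan: verdizog
Gahanen 'verdezog' matches the inherited outcome exactly, so it is an inherited cognate, not a loan.

inherited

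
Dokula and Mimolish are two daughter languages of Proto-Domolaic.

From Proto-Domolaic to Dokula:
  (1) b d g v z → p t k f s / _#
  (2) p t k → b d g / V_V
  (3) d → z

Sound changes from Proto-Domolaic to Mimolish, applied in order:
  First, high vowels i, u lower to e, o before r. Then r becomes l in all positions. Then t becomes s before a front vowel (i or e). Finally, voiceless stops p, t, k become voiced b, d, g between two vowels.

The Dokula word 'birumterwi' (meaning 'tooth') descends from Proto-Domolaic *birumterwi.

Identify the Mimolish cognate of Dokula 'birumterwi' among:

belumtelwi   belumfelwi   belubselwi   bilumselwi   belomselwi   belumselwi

belumselwi

Mimolish: *birumterwi > berumterwi > belumtelwi > belumselwi  (by pre-rhotic lowering, unconditioned shift, palatalisation)
The other candidates each miss or misapply at least one Mimolish change.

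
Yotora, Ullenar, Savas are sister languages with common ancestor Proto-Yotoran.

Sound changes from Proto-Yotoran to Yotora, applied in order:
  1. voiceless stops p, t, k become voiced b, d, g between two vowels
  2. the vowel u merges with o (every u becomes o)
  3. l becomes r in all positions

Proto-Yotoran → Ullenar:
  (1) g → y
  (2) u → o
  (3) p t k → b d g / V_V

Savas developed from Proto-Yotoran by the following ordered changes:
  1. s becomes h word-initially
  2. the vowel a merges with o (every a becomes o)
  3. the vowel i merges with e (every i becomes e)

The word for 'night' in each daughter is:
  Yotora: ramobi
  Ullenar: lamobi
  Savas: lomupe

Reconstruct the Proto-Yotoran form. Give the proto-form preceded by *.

Position 6: Yotora has i, Ullenar has i, Savas has e. Yotora preserves i here (none of its changes turn any other segment into i), so the proto-segment is *i.
Position 5: Yotora has b, Ullenar has b, Savas has p. Savas preserves p here (none of its changes turn any other segment into p), so the proto-segment is *p.
Position 2: Yotora has a, Ullenar has a, Savas has o. Yotora preserves a here (none of its changes turn any other segment into a), so the proto-segment is *a.
Verify the candidate proto-form against each daughter:
Yotora: *lamupi
  lamupi → lamubi   [intervocalic voicing]
  lamubi → lamobi   [vowel merger]
  lamobi → ramobi   [unconditioned shift]
  giving Yotora ramobi.
Ullenar: *lamupi
  lamupi (rule 1 does not apply)
  lamupi → lamopi   [vowel merger]
  lamopi → lamobi   [intervocalic voicing]
  giving Ullenar lamobi.
Savas: start from *lamupi.
  rule 1: no change — lamupi
  rule 2 (vowel merger): lamupi → lomupi
  rule 3 (vowel merger): lomupi → lomupe
  ⇒ Savas lomupe
*lamupi is the unique common source.

*lamupi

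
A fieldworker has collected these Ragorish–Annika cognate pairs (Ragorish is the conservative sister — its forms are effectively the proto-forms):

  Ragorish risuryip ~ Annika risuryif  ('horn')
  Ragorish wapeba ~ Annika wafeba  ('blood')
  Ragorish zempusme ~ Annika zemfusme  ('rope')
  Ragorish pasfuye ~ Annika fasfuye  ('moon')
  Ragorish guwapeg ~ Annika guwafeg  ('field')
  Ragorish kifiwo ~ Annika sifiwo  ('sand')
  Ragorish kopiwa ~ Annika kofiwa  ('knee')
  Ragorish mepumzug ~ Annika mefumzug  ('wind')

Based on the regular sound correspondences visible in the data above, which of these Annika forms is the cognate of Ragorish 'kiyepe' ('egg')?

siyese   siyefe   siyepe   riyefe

siyefe

kifiwo ~ sifiwo — Ragorish k corresponds to Annika s word-initially before a front vowel.
wapeba ~ wafeba, guwapeg ~ guwafeg — Ragorish p corresponds to Annika f between vowels (before a front vowel).
Applying these to Ragorish 'kiyepe':
  kiyepe → siyepe   (k→s word-initially before a front vowel)
  siyepe → siyefe   (p→f between vowels (before a front vowel))
So the Annika cognate is 'siyefe'.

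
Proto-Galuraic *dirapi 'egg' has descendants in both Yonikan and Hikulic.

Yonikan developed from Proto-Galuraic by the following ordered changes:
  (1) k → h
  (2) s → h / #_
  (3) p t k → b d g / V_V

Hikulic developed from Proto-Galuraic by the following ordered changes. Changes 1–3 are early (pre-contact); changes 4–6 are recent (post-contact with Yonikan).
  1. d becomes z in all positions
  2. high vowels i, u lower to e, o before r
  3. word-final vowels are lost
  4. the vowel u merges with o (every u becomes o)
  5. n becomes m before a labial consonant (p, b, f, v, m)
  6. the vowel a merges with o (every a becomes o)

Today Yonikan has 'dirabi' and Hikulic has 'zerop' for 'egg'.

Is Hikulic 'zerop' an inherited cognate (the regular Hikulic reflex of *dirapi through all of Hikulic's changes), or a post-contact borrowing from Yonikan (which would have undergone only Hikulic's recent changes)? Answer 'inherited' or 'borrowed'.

If inherited, *dirapi would pass through all of Hikulic's changes:
Hikulic: start from *dirapi.
  rule 1 (unconditioned shift): dirapi → zirapi
  rule 2 (pre-rhotic lowering): zirapi → zerapi
  rule 3 (apocope): zerapi → zerap
  rule 4: no change — zerap
  rule 5: no change — zerap
  rule 6 (vowel merger): zerap → zerop
  ⇒ Hikulic zerop
If borrowed from Yonikan 'dirabi' after the early changes, it would undergo only the recent ones:
  rule 4 (vowel merger): no change (dirabi)
  rule 5 (nasal place assimilation): no change (dirabi)
  rule 6 (vowel merger): dirabi → dirobi
  ⇒ as a loan: dirobi
Hikulic 'zerop' matches the inherited outcome exactly, so it is an inherited cognate, not a loan.

inherited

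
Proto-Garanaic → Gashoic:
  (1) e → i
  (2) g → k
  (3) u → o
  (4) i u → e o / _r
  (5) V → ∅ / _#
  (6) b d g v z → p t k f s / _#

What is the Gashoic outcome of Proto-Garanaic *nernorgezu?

nernorkis

Gashoic: *nernorgezu
  nernorgezu → nirnorgizu   [vowel merger]
  nirnorgizu → nirnorkizu   [unconditioned shift]
  nirnorkizu → nirnorkizo   [vowel merger]
  nirnorkizo → nernorkizo   [pre-rhotic lowering]
  nernorkizo → nernorkiz   [apocope]
  nernorkiz → nernorkis   [final devoicing]
  giving Gashoic nernorkis.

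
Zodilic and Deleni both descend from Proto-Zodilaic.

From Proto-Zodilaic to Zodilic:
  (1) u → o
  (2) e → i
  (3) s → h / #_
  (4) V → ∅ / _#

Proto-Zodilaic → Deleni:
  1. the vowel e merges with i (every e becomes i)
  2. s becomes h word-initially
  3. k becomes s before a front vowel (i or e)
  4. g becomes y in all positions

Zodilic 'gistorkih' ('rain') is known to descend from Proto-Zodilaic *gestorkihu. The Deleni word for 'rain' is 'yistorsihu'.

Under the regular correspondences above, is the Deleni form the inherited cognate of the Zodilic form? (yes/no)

Derive the expected Deleni reflex of *gestorkihu:
Deleni: *gestorkihu > gistorkihu > gistorsihu > yistorsihu  (by vowel merger, palatalisation, unconditioned shift)
Deleni 'yistorsihu' matches the regular reflex exactly, so the pair is cognate.

yes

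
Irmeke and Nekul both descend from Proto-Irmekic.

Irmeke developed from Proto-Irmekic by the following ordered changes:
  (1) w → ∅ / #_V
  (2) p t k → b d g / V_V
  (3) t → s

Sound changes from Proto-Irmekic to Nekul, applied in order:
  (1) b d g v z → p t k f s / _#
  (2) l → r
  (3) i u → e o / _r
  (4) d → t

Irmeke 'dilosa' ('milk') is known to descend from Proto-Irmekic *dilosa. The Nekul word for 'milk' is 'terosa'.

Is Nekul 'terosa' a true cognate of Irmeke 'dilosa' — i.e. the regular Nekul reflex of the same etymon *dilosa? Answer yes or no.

Derive the expected Nekul reflex of *dilosa:
Nekul: start from *dilosa.
  rule 1: no change — dilosa
  rule 2 (unconditioned shift): dilosa → dirosa
  rule 3 (pre-rhotic lowering): dirosa → derosa
  rule 4 (unconditioned shift): derosa → terosa
  ⇒ Nekul terosa
Nekul 'terosa' matches the regular reflex exactly, so the pair is cognate.

yes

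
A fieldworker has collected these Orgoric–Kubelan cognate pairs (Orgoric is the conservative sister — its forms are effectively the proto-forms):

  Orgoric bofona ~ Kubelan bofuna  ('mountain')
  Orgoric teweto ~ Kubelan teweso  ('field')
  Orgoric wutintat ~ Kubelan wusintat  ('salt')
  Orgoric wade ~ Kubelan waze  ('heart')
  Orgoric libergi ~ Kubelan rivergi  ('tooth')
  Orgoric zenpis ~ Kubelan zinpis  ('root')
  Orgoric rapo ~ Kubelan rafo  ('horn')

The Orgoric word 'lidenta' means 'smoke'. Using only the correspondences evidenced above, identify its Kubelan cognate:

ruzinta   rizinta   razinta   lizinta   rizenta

rizinta

libergi ~ rivergi — Orgoric l corresponds to Kubelan r word-initially before a front vowel.
wade ~ waze — Orgoric d corresponds to Kubelan z between vowels (before a front vowel).
zenpis ~ zinpis — Orgoric e corresponds to Kubelan i after a consonant, before a nasal.
Applying these to Orgoric 'lidenta':
  lidenta → ridenta   (l→r word-initially before a front vowel)
  ridenta → rizenta   (d→z between vowels (before a front vowel))
  rizenta → rizinta   (e→i after a consonant, before a nasal)
So the Kubelan cognate is 'rizinta'.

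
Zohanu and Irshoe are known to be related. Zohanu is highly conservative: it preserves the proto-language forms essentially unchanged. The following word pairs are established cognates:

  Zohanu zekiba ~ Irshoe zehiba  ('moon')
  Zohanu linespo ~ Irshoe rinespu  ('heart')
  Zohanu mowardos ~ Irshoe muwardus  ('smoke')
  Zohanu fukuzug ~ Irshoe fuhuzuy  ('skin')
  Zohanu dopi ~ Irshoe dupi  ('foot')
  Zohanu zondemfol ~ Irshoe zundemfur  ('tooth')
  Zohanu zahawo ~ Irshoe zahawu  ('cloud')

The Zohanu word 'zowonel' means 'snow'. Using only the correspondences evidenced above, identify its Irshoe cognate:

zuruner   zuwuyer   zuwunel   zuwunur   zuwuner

zuwuner

mowardos ~ muwardus, zondemfol ~ zundemfur — Zohanu o corresponds to Irshoe u after a consonant, before a consonant other than r, m, n, p, b, f, v.
zondemfol ~ zundemfur — Zohanu o corresponds to Irshoe u after a consonant, before a nasal.
zondemfol ~ zundemfur — Zohanu l corresponds to Irshoe r word-finally.
Applying these to Zohanu 'zowonel':
  zowonel → zuwonel   (o→u after a consonant, before a consonant other than r, m, n, p, b, f, v)
  zuwonel → zuwunel   (o→u after a consonant, before a nasal)
  zuwunel → zuwuner   (l→r word-finally)
So the Irshoe cognate is 'zuwuner'.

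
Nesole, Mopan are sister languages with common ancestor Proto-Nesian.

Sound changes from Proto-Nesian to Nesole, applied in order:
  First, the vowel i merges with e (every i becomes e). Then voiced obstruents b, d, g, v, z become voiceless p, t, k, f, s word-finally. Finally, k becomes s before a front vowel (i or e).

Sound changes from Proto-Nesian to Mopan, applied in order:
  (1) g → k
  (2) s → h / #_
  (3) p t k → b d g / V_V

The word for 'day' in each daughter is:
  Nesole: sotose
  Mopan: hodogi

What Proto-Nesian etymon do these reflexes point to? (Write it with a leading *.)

*sotoki

Position 5: Nesole has s, Mopan has g. Taking the neighbouring segments as reconstructed: Nesole s could go back to *k or *s; Mopan g could go back to *k or *g — the one source consistent with every daughter is *k.
Position 6: Nesole has e, Mopan has i. Mopan preserves i here (none of its changes turn any other segment into i), so the proto-segment is *i.
Position 3: Nesole has t, Mopan has d. Taking the neighbouring segments as reconstructed: Nesole t can only go back to *t; Mopan d could go back to *t or *d — the one source consistent with every daughter is *t.
This points to *sotoki. Verify forward in each daughter:
Nesole: *sotoki
  sotoki → sotoke   [vowel merger]
  sotoke (rule 2 does not apply)
  sotoke → sotose   [palatalisation]
  giving Nesole sotose.
Mopan: *sotoki
  sotoki (rule 1 does not apply)
  sotoki → hotoki   [debuccalisation]
  hotoki → hodogi   [intervocalic voicing]
  giving Mopan hodogi.
No other proto-form is consistent with every reflex, so the reconstruction is *sotoki.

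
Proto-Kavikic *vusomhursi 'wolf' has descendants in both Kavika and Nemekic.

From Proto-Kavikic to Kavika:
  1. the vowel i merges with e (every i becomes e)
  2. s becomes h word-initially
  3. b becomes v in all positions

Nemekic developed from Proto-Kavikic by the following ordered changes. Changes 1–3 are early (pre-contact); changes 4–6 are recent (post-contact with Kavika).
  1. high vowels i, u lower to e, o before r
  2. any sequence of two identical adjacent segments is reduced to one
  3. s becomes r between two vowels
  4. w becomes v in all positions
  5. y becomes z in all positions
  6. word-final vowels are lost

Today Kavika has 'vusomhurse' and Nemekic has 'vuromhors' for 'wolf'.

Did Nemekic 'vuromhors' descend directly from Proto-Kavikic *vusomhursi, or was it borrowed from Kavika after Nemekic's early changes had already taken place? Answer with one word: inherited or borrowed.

inherited

If inherited, *vusomhursi would pass through all of Nemekic's changes:
Nemekic: *vusomhursi > vusomhorsi > vuromhorsi > vuromhors  (by pre-rhotic lowering, rhotacism, apocope)
If borrowed from Kavika 'vusomhurse' after the early changes, it would undergo only the recent ones:
  rule 4 (unconditioned shift): no change (vusomhurse)
  rule 5 (unconditioned shift): no change (vusomhurse)
  rule 6 (apocope): vusomhurse → vusomhurs
  ⇒ as a loan: vusomhurs
Nemekic 'vuromhors' matches the inherited outcome exactly, so it is an inherited cognate, not a loan.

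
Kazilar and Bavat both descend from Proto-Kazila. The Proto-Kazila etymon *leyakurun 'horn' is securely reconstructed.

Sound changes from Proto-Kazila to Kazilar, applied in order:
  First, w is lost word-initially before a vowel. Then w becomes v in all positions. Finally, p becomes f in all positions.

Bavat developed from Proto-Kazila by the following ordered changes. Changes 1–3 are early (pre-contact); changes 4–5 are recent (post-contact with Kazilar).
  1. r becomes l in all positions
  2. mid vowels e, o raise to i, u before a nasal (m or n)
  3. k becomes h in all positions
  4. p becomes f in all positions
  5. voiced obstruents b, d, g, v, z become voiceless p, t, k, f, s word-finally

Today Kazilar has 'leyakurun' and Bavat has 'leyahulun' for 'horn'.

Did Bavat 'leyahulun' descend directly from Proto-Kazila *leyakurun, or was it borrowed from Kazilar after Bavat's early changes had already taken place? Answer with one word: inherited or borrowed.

inherited

If inherited, *leyakurun would pass through all of Bavat's changes:
Bavat: *leyakurun
  leyakurun → leyakulun   [unconditioned shift]
  leyakulun (rule 2 does not apply)
  leyakulun → leyahulun   [unconditioned shift]
  leyahulun (rule 4 does not apply)
  leyahulun (rule 5 does not apply)
  giving Bavat leyahulun.
If borrowed from Kazilar 'leyakurun' after the early changes, it would undergo only the recent ones:
  rule 4 (unconditioned shift): no change (leyakurun)
  rule 5 (final devoicing): no change (leyakurun)
  ⇒ as a loan: leyakurun
Bavat 'leyahulun' matches the inherited outcome exactly, so it is an inherited cognate, not a loan.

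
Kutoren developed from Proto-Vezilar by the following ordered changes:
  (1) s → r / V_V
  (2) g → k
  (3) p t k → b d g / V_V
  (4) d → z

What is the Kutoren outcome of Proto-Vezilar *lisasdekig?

Kutoren: *lisasdekig > lirasdekig > lirasdekik > lirasdegik > liraszegik  (by rhotacism, unconditioned shift, intervocalic voicing, unconditioned shift)

liraszegik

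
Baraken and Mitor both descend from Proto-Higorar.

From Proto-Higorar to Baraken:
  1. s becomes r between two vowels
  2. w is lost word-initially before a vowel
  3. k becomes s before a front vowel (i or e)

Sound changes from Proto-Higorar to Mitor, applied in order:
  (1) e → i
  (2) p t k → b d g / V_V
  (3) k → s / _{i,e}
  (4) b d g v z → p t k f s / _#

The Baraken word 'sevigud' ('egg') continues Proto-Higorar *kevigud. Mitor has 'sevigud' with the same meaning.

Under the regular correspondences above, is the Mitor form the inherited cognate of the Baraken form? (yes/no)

no

Derive the expected Mitor reflex of *kevigud:
Mitor: *kevigud
  kevigud → kivigud   [vowel merger]
  kivigud (rule 2 does not apply)
  kivigud → sivigud   [palatalisation]
  sivigud → sivigut   [final devoicing]
  giving Mitor sivigut.
The regular Mitor reflex would be 'sivigut', but the attested form is 'sevigud'. The correspondence is irregular, so they are not cognates (the Mitor form has a different source).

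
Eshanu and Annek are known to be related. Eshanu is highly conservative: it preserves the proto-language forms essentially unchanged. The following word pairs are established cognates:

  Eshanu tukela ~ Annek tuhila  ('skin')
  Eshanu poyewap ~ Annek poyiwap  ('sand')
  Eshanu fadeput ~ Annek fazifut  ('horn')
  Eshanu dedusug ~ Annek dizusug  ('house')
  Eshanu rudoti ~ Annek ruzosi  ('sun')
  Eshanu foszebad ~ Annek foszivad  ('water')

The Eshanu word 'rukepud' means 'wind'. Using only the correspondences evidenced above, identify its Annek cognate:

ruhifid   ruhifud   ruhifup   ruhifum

ruhifud

tukela ~ tuhila — Eshanu k corresponds to Annek h between vowels (before a front vowel).
fadeput ~ fazifut — Eshanu e corresponds to Annek i after a consonant, before a labial obstruent.
fadeput ~ fazifut — Eshanu p corresponds to Annek f between vowels (before a back vowel).
Applying these to Eshanu 'rukepud':
  rukepud → ruhepud   (k→h between vowels (before a front vowel))
  ruhepud → ruhipud   (e→i after a consonant, before a labial obstruent)
  ruhipud → ruhifud   (p→f between vowels (before a back vowel))
So the Annek cognate is 'ruhifud'.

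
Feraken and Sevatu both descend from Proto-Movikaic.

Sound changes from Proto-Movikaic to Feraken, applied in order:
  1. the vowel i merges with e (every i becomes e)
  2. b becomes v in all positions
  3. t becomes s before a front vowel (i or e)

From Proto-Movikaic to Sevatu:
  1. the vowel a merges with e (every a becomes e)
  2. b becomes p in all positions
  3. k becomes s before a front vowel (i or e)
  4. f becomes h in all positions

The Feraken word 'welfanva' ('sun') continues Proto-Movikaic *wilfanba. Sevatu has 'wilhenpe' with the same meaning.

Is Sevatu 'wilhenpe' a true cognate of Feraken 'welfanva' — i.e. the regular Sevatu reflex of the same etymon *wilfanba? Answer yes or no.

yes

Derive the expected Sevatu reflex of *wilfanba:
Sevatu: *wilfanba
  wilfanba → wilfenbe   [vowel merger]
  wilfenbe → wilfenpe   [unconditioned shift]
  wilfenpe (rule 3 does not apply)
  wilfenpe → wilhenpe   [unconditioned shift]
  giving Sevatu wilhenpe.
Sevatu 'wilhenpe' matches the regular reflex exactly, so the pair is cognate.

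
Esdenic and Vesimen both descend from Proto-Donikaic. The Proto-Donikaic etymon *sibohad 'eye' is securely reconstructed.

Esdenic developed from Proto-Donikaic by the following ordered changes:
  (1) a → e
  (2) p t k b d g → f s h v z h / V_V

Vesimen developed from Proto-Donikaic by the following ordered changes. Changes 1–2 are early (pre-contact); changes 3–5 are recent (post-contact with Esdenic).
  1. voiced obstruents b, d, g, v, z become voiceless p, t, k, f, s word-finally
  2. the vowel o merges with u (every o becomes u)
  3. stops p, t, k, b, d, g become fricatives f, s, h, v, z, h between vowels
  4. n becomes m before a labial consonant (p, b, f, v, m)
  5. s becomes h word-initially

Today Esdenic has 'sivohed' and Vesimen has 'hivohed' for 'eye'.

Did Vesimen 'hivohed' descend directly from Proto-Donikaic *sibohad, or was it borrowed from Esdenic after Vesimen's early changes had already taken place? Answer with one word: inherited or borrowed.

If inherited, *sibohad would pass through all of Vesimen's changes:
Vesimen: start from *sibohad.
  rule 1 (final devoicing): sibohad → sibohat
  rule 2 (vowel merger): sibohat → sibuhat
  rule 3 (intervocalic lenition): sibuhat → sivuhat
  rule 4: no change — sivuhat
  rule 5 (debuccalisation): sivuhat → hivuhat
  ⇒ Vesimen hivuhat
If borrowed from Esdenic 'sivohed' after the early changes, it would undergo only the recent ones:
  rule 3 (intervocalic lenition): no change (sivohed)
  rule 4 (nasal place assimilation): no change (sivohed)
  rule 5 (debuccalisation): sivohed → hivohed
  ⇒ as a loan: hivohed
Vesimen 'hivohed' matches the loan outcome 'hivohed', not the inherited 'hivuhat' — it skipped the early Vesimen changes, so it was borrowed from Esdenic.

borrowed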